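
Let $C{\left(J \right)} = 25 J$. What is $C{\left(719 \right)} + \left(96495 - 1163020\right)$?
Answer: $-1048550$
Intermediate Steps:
$C{\left(719 \right)} + \left(96495 - 1163020\right) = 25 \cdot 719 + \left(96495 - 1163020\right) = 17975 - 1066525 = -1048550$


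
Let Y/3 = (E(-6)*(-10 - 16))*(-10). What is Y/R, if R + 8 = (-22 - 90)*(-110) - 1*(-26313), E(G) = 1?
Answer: 52/2575 ≈ 0.020194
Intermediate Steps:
Y = 780 (Y = 3*((1*(-10 - 16))*(-10)) = 3*((1*(-26))*(-10)) = 3*(-26*(-10)) = 3*260 = 780)
R = 38625 (R = -8 + ((-22 - 90)*(-110) - 1*(-26313)) = -8 + (-112*(-110) + 26313) = -8 + (12320 + 26313) = -8 + 38633 = 38625)
Y/R = 780/38625 = 780*(1/38625) = 52/2575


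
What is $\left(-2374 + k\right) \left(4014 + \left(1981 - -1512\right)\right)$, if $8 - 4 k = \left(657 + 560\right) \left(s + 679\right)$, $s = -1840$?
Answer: $\frac{10535691643}{4} \approx 2.6339 \cdot 10^{9}$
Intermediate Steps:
$k = \frac{1412945}{4}$ ($k = 2 - \frac{\left(657 + 560\right) \left(-1840 + 679\right)}{4} = 2 - \frac{1217 \left(-1161\right)}{4} = 2 - - \frac{1412937}{4} = 2 + \frac{1412937}{4} = \frac{1412945}{4} \approx 3.5324 \cdot 10^{5}$)
$\left(-2374 + k\right) \left(4014 + \left(1981 - -1512\right)\right) = \left(-2374 + \frac{1412945}{4}\right) \left(4014 + \left(1981 - -1512\right)\right) = \frac{1403449 \left(4014 + \left(1981 + 1512\right)\right)}{4} = \frac{1403449 \left(4014 + 3493\right)}{4} = \frac{1403449}{4} \cdot 7507 = \frac{10535691643}{4}$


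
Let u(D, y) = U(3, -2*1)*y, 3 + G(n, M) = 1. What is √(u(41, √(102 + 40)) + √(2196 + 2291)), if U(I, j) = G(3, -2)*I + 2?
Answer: √(√4487 - 4*√142) ≈ 4.3954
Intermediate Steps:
G(n, M) = -2 (G(n, M) = -3 + 1 = -2)
U(I, j) = 2 - 2*I (U(I, j) = -2*I + 2 = 2 - 2*I)
u(D, y) = -4*y (u(D, y) = (2 - 2*3)*y = (2 - 6)*y = -4*y)
√(u(41, √(102 + 40)) + √(2196 + 2291)) = √(-4*√(102 + 40) + √(2196 + 2291)) = √(-4*√142 + √4487) = √(√4487 - 4*√142)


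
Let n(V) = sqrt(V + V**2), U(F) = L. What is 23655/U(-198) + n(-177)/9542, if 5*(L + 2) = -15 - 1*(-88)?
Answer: 39425/21 + 2*sqrt(1947)/4771 ≈ 1877.4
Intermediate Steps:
L = 63/5 (L = -2 + (-15 - 1*(-88))/5 = -2 + (-15 + 88)/5 = -2 + (1/5)*73 = -2 + 73/5 = 63/5 ≈ 12.600)
U(F) = 63/5
23655/U(-198) + n(-177)/9542 = 23655/(63/5) + sqrt(-177*(1 - 177))/9542 = 23655*(5/63) + sqrt(-177*(-176))*(1/9542) = 39425/21 + sqrt(31152)*(1/9542) = 39425/21 + (4*sqrt(1947))*(1/9542) = 39425/21 + 2*sqrt(1947)/4771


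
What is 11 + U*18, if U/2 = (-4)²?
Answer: 587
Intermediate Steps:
U = 32 (U = 2*(-4)² = 2*16 = 32)
11 + U*18 = 11 + 32*18 = 11 + 576 = 587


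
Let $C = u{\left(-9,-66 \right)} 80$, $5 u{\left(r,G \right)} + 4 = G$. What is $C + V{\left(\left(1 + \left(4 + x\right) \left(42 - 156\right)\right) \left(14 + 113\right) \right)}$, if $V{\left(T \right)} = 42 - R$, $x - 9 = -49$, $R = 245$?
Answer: $-1323$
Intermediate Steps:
$x = -40$ ($x = 9 - 49 = -40$)
$u{\left(r,G \right)} = - \frac{4}{5} + \frac{G}{5}$
$C = -1120$ ($C = \left(- \frac{4}{5} + \frac{1}{5} \left(-66\right)\right) 80 = \left(- \frac{4}{5} - \frac{66}{5}\right) 80 = \left(-14\right) 80 = -1120$)
$V{\left(T \right)} = -203$ ($V{\left(T \right)} = 42 - 245 = -203$)
$C + V{\left(\left(1 + \left(4 + x\right) \left(42 - 156\right)\right) \left(14 + 113\right) \right)} = -1120 - 203 = -1323$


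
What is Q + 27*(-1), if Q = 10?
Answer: -17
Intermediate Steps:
Q + 27*(-1) = 10 + 27*(-1) = 10 - 27 = -17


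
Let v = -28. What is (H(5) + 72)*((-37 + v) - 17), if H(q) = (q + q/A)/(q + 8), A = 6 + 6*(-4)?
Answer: -694253/117 ≈ -5933.8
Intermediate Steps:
A = -18 (A = 6 - 24 = -18)
H(q) = 17*q/(18*(8 + q)) (H(q) = (q + q/(-18))/(q + 8) = (q + q*(-1/18))/(8 + q) = (q - q/18)/(8 + q) = (17*q/18)/(8 + q) = 17*q/(18*(8 + q)))
(H(5) + 72)*((-37 + v) - 17) = ((17/18)*5/(8 + 5) + 72)*((-37 - 28) - 17) = ((17/18)*5/13 + 72)*(-65 - 17) = ((17/18)*5*(1/13) + 72)*(-82) = (85/234 + 72)*(-82) = (16933/234)*(-82) = -694253/117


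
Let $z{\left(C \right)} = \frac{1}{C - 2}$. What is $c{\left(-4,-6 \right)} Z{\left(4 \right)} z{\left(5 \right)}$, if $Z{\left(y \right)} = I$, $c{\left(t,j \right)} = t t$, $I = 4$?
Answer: $\frac{64}{3} \approx 21.333$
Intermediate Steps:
$c{\left(t,j \right)} = t^{2}$
$z{\left(C \right)} = \frac{1}{-2 + C}$
$Z{\left(y \right)} = 4$
$c{\left(-4,-6 \right)} Z{\left(4 \right)} z{\left(5 \right)} = \frac{\left(-4\right)^{2} \cdot 4}{-2 + 5} = \frac{16 \cdot 4}{3} = 64 \cdot \frac{1}{3} = \frac{64}{3}$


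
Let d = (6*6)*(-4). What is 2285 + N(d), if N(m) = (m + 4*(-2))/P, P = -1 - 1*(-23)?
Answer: 25059/11 ≈ 2278.1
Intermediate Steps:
P = 22 (P = -1 + 23 = 22)
d = -144 (d = 36*(-4) = -144)
N(m) = -4/11 + m/22 (N(m) = (m + 4*(-2))/22 = (m - 8)*(1/22) = (-8 + m)*(1/22) = -4/11 + m/22)
2285 + N(d) = 2285 + (-4/11 + (1/22)*(-144)) = 2285 + (-4/11 - 72/11) = 2285 - 76/11 = 25059/11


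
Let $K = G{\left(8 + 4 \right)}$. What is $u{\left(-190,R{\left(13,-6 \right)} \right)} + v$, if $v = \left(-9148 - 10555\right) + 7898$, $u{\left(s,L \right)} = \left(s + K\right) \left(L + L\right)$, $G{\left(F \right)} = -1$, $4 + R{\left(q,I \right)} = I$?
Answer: $-7985$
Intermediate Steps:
$R{\left(q,I \right)} = -4 + I$
$K = -1$
$u{\left(s,L \right)} = 2 L \left(-1 + s\right)$ ($u{\left(s,L \right)} = \left(s - 1\right) \left(L + L\right) = \left(-1 + s\right) 2 L = 2 L \left(-1 + s\right)$)
$v = -11805$ ($v = -19703 + 7898 = -11805$)
$u{\left(-190,R{\left(13,-6 \right)} \right)} + v = 2 \left(-4 - 6\right) \left(-1 - 190\right) - 11805 = 2 \left(-10\right) \left(-191\right) - 11805 = 3820 - 11805 = -7985$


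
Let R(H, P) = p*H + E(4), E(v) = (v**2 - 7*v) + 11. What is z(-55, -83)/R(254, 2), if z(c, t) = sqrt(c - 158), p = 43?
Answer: I*sqrt(213)/10921 ≈ 0.0013364*I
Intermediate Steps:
E(v) = 11 + v**2 - 7*v
R(H, P) = -1 + 43*H (R(H, P) = 43*H + (11 + 4**2 - 7*4) = 43*H + (11 + 16 - 28) = 43*H - 1 = -1 + 43*H)
z(c, t) = sqrt(-158 + c)
z(-55, -83)/R(254, 2) = sqrt(-158 - 55)/(-1 + 43*254) = sqrt(-213)/(-1 + 10922) = (I*sqrt(213))/10921 = (I*sqrt(213))*(1/10921) = I*sqrt(213)/10921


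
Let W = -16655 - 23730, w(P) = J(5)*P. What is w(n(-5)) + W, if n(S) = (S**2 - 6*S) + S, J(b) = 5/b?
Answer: -40335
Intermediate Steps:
n(S) = S**2 - 5*S
w(P) = P (w(P) = (5/5)*P = (5*(1/5))*P = 1*P = P)
W = -40385
w(n(-5)) + W = -5*(-5 - 5) - 40385 = -5*(-10) - 40385 = 50 - 40385 = -40335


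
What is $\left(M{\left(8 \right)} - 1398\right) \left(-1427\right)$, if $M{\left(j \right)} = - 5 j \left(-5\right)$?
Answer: $1709546$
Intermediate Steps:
$M{\left(j \right)} = 25 j$
$\left(M{\left(8 \right)} - 1398\right) \left(-1427\right) = \left(25 \cdot 8 - 1398\right) \left(-1427\right) = \left(200 - 1398\right) \left(-1427\right) = \left(-1198\right) \left(-1427\right) = 1709546$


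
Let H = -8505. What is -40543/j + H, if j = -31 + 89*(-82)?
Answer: -62292602/7329 ≈ -8499.5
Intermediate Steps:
j = -7329 (j = -31 - 7298 = -7329)
-40543/j + H = -40543/(-7329) - 8505 = -40543*(-1/7329) - 8505 = 40543/7329 - 8505 = -62292602/7329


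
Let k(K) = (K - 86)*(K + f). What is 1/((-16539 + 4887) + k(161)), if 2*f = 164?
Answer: 1/6573 ≈ 0.00015214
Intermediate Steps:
f = 82 (f = (1/2)*164 = 82)
k(K) = (-86 + K)*(82 + K) (k(K) = (K - 86)*(K + 82) = (-86 + K)*(82 + K))
1/((-16539 + 4887) + k(161)) = 1/((-16539 + 4887) + (-7052 + 161**2 - 4*161)) = 1/(-11652 + (-7052 + 25921 - 644)) = 1/(-11652 + 18225) = 1/6573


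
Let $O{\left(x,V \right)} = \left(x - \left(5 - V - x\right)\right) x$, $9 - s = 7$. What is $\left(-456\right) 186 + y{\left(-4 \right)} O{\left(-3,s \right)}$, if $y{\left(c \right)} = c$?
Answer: $-84924$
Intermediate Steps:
$s = 2$ ($s = 9 - 7 = 2$)
$O{\left(x,V \right)} = x \left(-5 + V + 2 x\right)$ ($O{\left(x,V \right)} = \left(x - \left(5 - V - x\right)\right) x = \left(x + \left(-5 + V + x\right)\right) x = \left(-5 + V + 2 x\right) x = x \left(-5 + V + 2 x\right)$)
$\left(-456\right) 186 + y{\left(-4 \right)} O{\left(-3,s \right)} = \left(-456\right) 186 - 4 \left(- 3 \left(-5 + 2 + 2 \left(-3\right)\right)\right) = -84816 - 4 \left(- 3 \left(-5 + 2 - 6\right)\right) = -84816 - 4 \left(\left(-3\right) \left(-9\right)\right) = -84816 - 108 = -84924$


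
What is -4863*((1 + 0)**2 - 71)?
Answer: 340410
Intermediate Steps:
-4863*((1 + 0)**2 - 71) = -4863*(1**2 - 71) = -4863*(1 - 71) = -4863*(-70) = 340410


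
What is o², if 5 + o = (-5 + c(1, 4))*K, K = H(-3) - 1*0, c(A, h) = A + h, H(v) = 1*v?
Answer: 25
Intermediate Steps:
H(v) = v
K = -3 (K = -3 - 1*0 = -3 + 0 = -3)
o = -5 (o = -5 + (-5 + (1 + 4))*(-3) = -5 + (-5 + 5)*(-3) = -5 + 0*(-3) = -5 + 0 = -5)
o² = (-5)² = 25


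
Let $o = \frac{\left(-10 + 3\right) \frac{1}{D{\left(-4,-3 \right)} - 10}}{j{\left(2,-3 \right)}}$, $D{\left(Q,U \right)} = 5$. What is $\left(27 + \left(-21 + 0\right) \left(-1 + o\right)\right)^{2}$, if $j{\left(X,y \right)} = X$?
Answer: $\frac{110889}{100} \approx 1108.9$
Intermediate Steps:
$o = \frac{7}{10}$ ($o = \frac{\left(-10 + 3\right) \frac{1}{5 - 10}}{2} = - \frac{7}{-5} \cdot \frac{1}{2} = \left(-7\right) \left(- \frac{1}{5}\right) \frac{1}{2} = \frac{7}{5} \cdot \frac{1}{2} = \frac{7}{10} \approx 0.7$)
$\left(27 + \left(-21 + 0\right) \left(-1 + o\right)\right)^{2} = \left(27 + \left(-21 + 0\right) \left(-1 + \frac{7}{10}\right)\right)^{2} = \left(27 - - \frac{63}{10}\right)^{2} = \left(27 + \frac{63}{10}\right)^{2} = \left(\frac{333}{10}\right)^{2} = \frac{110889}{100}$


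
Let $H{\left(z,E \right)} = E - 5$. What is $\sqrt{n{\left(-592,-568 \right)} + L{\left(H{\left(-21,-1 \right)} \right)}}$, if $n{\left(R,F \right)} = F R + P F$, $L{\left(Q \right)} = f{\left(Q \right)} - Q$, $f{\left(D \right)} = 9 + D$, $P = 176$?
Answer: $\sqrt{236297} \approx 486.1$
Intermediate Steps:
$H{\left(z,E \right)} = -5 + E$
$L{\left(Q \right)} = 9$ ($L{\left(Q \right)} = \left(9 + Q\right) - Q = 9$)
$n{\left(R,F \right)} = 176 F + F R$ ($n{\left(R,F \right)} = F R + 176 F = 176 F + F R$)
$\sqrt{n{\left(-592,-568 \right)} + L{\left(H{\left(-21,-1 \right)} \right)}} = \sqrt{- 568 \left(176 - 592\right) + 9} = \sqrt{\left(-568\right) \left(-416\right) + 9} = \sqrt{236288 + 9} = \sqrt{236297}$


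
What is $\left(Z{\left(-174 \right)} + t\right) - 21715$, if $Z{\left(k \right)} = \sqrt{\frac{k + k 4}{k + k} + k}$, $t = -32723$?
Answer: $-54438 + \frac{7 i \sqrt{14}}{2} \approx -54438.0 + 13.096 i$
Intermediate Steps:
$Z{\left(k \right)} = \sqrt{\frac{5}{2} + k}$ ($Z{\left(k \right)} = \sqrt{\frac{k + 4 k}{2 k} + k} = \sqrt{5 k \frac{1}{2 k} + k} = \sqrt{\frac{5}{2} + k}$)
$\left(Z{\left(-174 \right)} + t\right) - 21715 = \left(\frac{\sqrt{10 + 4 \left(-174\right)}}{2} - 32723\right) - 21715 = \left(\frac{\sqrt{10 - 696}}{2} - 32723\right) - 21715 = \left(\frac{\sqrt{-686}}{2} - 32723\right) - 21715 = \left(\frac{7 i \sqrt{14}}{2} - 32723\right) - 21715 = \left(-32723 + \frac{7 i \sqrt{14}}{2}\right) - 21715 = -54438 + \frac{7 i \sqrt{14}}{2}$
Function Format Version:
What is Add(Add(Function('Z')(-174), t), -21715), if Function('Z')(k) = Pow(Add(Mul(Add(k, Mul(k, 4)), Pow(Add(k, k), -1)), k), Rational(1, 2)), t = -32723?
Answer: Add(-54438, Mul(Rational(7, 2), I, Pow(14, Rational(1, 2)))) ≈ Add(-54438., Mul(13.096, I))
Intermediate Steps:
Function('Z')(k) = Pow(Add(Rational(5, 2), k), Rational(1, 2)) (Function('Z')(k) = Pow(Add(Mul(Add(k, Mul(4, k)), Pow(Mul(2, k), -1)), k), Rational(1, 2)) = Pow(Add(Mul(Mul(5, k), Mul(Rational(1, 2), Pow(k, -1))), k), Rational(1, 2)) = Pow(Add(Rational(5, 2), k), Rational(1, 2)))
Add(Add(Function('Z')(-174), t), -21715) = Add(Add(Mul(Rational(1, 2), Pow(Add(10, Mul(4, -174)), Rational(1, 2))), -32723), -21715) = Add(Add(Mul(Rational(1, 2), Pow(Add(10, -696), Rational(1, 2))), -32723), -21715) = Add(Add(Mul(Rational(1, 2), Pow(-686, Rational(1, 2))), -32723), -21715) = Add(Add(Mul(Rational(1, 2), Mul(7, I, Pow(14, Rational(1, 2)))), -32723), -21715) = Add(Add(Mul(Rational(7, 2), I, Pow(14, Rational(1, 2))), -32723), -21715) = Add(Add(-32723, Mul(Rational(7, 2), I, Pow(14, Rational(1, 2)))), -21715) = Add(-54438, Mul(Rational(7, 2), I, Pow(14, Rational(1, 2))))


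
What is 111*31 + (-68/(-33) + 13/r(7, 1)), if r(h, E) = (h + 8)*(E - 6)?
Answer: 946794/275 ≈ 3442.9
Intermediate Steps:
r(h, E) = (-6 + E)*(8 + h) (r(h, E) = (8 + h)*(-6 + E) = (-6 + E)*(8 + h))
111*31 + (-68/(-33) + 13/r(7, 1)) = 111*31 + (-68/(-33) + 13/(-48 - 6*7 + 8*1 + 1*7)) = 3441 + (-68*(-1/33) + 13/(-48 - 42 + 8 + 7)) = 3441 + (68/33 + 13/(-75)) = 3441 + (68/33 + 13*(-1/75)) = 3441 + (68/33 - 13/75) = 3441 + 519/275 = 946794/275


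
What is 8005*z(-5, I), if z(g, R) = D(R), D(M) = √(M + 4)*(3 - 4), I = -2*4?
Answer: -16010*I ≈ -16010.0*I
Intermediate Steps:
I = -8
D(M) = -√(4 + M) (D(M) = √(4 + M)*(-1) = -√(4 + M))
z(g, R) = -√(4 + R)
8005*z(-5, I) = 8005*(-√(4 - 8)) = 8005*(-√(-4)) = 8005*(-2*I) = -16010*I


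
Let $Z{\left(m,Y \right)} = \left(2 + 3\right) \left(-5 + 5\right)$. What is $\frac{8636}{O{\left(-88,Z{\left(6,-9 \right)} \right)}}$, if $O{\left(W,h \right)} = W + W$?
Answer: $- \frac{2159}{44} \approx -49.068$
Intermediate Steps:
$Z{\left(m,Y \right)} = 0$ ($Z{\left(m,Y \right)} = 5 \cdot 0 = 0$)
$O{\left(W,h \right)} = 2 W$
$\frac{8636}{O{\left(-88,Z{\left(6,-9 \right)} \right)}} = \frac{8636}{2 \left(-88\right)} = \frac{8636}{-176} = 8636 \left(- \frac{1}{176}\right) = - \frac{2159}{44}$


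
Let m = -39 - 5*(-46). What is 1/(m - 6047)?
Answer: -1/5856 ≈ -0.00017076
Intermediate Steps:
m = 191 (m = -39 + 230 = 191)
1/(m - 6047) = 1/(191 - 6047) = 1/(-5856) = -1/5856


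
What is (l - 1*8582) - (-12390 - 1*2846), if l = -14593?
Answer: -7939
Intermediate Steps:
(l - 1*8582) - (-12390 - 1*2846) = (-14593 - 1*8582) - (-12390 - 1*2846) = (-14593 - 8582) - (-12390 - 2846) = -23175 - 1*(-15236) = -23175 + 15236 = -7939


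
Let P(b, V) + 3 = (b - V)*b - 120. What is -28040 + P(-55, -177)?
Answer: -34873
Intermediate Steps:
P(b, V) = -123 + b*(b - V) (P(b, V) = -3 + ((b - V)*b - 120) = -3 + (b*(b - V) - 120) = -3 + (-120 + b*(b - V)) = -123 + b*(b - V))
-28040 + P(-55, -177) = -28040 + (-123 + (-55)² - 1*(-177)*(-55)) = -28040 + (-123 + 3025 - 9735) = -28040 - 6833 = -34873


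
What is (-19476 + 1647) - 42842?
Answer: -60671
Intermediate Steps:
(-19476 + 1647) - 42842 = -17829 - 42842 = -60671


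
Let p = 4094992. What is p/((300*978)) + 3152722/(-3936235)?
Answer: 379846055008/28872283725 ≈ 13.156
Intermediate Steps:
p/((300*978)) + 3152722/(-3936235) = 4094992/((300*978)) + 3152722/(-3936235) = 4094992/293400 + 3152722*(-1/3936235) = 4094992*(1/293400) - 3152722/3936235 = 511874/36675 - 3152722/3936235 = 379846055008/28872283725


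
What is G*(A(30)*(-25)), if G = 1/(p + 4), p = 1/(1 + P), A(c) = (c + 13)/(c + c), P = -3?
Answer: -215/42 ≈ -5.1190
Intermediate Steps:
A(c) = (13 + c)/(2*c) (A(c) = (13 + c)/((2*c)) = (13 + c)*(1/(2*c)) = (13 + c)/(2*c))
p = -1/2 (p = 1/(1 - 3) = 1/(-2) = -1/2 ≈ -0.50000)
G = 2/7 (G = 1/(-1/2 + 4) = 1/(7/2) = 2/7 ≈ 0.28571)
G*(A(30)*(-25)) = 2*(((1/2)*(13 + 30)/30)*(-25))/7 = 2*(((1/2)*(1/30)*43)*(-25))/7 = 2*((43/60)*(-25))/7 = (2/7)*(-215/12) = -215/42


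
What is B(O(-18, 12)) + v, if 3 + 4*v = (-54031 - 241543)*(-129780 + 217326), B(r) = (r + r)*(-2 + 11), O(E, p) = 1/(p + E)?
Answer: -25876321419/4 ≈ -6.4691e+9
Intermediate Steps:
O(E, p) = 1/(E + p)
B(r) = 18*r (B(r) = (2*r)*9 = 18*r)
v = -25876321407/4 (v = -¾ + ((-54031 - 241543)*(-129780 + 217326))/4 = -¾ + (-295574*87546)/4 = -¾ + (¼)*(-25876321404) = -¾ - 6469080351 = -25876321407/4 ≈ -6.4691e+9)
B(O(-18, 12)) + v = 18/(-18 + 12) - 25876321407/4 = 18/(-6) - 25876321407/4 = 18*(-⅙) - 25876321407/4 = -3 - 25876321407/4 = -25876321419/4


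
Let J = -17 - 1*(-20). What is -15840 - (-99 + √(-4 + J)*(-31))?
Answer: -15741 + 31*I ≈ -15741.0 + 31.0*I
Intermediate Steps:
J = 3 (J = -17 + 20 = 3)
-15840 - (-99 + √(-4 + J)*(-31)) = -15840 - (-99 + √(-4 + 3)*(-31)) = -15840 - (-99 + √(-1)*(-31)) = -15840 - (-99 + I*(-31)) = -15840 - (-99 - 31*I) = -15840 + (99 + 31*I) = -15741 + 31*I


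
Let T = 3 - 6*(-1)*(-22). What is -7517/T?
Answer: 7517/129 ≈ 58.271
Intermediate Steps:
T = -129 (T = 3 + 6*(-22) = 3 - 132 = -129)
-7517/T = -7517/(-129) = -7517*(-1/129) = 7517/129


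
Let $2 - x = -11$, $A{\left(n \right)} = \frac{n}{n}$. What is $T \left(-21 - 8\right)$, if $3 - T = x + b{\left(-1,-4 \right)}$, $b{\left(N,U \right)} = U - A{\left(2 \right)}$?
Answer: $145$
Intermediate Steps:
$A{\left(n \right)} = 1$
$b{\left(N,U \right)} = -1 + U$ ($b{\left(N,U \right)} = U - 1 = -1 + U$)
$x = 13$ ($x = 2 - -11 = 2 + 11 = 13$)
$T = -5$ ($T = 3 - \left(13 - 5\right) = 3 - 8 = -5$)
$T \left(-21 - 8\right) = - 5 \left(-21 - 8\right) = \left(-5\right) \left(-29\right) = 145$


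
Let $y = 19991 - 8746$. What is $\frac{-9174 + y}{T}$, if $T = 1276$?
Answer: $\frac{2071}{1276} \approx 1.623$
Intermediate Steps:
$y = 11245$ ($y = 19991 - 8746 = 11245$)
$\frac{-9174 + y}{T} = \frac{-9174 + 11245}{1276} = 2071 \cdot \frac{1}{1276} = \frac{2071}{1276}$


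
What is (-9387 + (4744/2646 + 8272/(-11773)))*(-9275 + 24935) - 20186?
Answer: -84802956741462/576877 ≈ -1.4700e+8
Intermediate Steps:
(-9387 + (4744/2646 + 8272/(-11773)))*(-9275 + 24935) - 20186 = (-9387 + (4744*(1/2646) + 8272*(-1/11773)))*15660 - 20186 = (-9387 + (2372/1323 - 8272/11773))*15660 - 20186 = (-9387 + 16981700/15575679)*15660 - 20186 = -146191917073/15575679*15660 - 20186 = -84791311902340/576877 - 20186 = -84802956741462/576877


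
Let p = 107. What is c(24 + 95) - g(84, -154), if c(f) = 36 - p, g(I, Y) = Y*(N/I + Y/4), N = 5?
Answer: -35945/6 ≈ -5990.8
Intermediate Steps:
g(I, Y) = Y*(5/I + Y/4)
c(f) = -71 (c(f) = 36 - 1*107 = 36 - 107 = -71)
c(24 + 95) - g(84, -154) = -71 - (-154)*(20 + 84*(-154))/(4*84) = -71 - (-154)*(20 - 12936)/(4*84) = -71 - (-154)*(-12916)/(4*84) = -71 - 1*35519/6 = -71 - 35519/6 = -35945/6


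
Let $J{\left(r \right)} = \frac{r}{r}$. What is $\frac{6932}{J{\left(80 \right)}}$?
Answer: $6932$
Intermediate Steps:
$J{\left(r \right)} = 1$
$\frac{6932}{J{\left(80 \right)}} = \frac{6932}{1} = 6932 \cdot 1 = 6932$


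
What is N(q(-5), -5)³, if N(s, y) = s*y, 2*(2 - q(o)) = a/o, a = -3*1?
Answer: -4913/8 ≈ -614.13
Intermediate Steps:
a = -3
q(o) = 2 + 3/(2*o) (q(o) = 2 - (-3)/(2*o) = 2 + 3/(2*o))
N(q(-5), -5)³ = ((2 + (3/2)/(-5))*(-5))³ = ((2 + (3/2)*(-⅕))*(-5))³ = ((2 - 3/10)*(-5))³ = ((17/10)*(-5))³ = (-17/2)³ = -4913/8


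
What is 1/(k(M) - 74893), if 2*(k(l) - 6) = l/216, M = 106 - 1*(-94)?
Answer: -54/4043873 ≈ -1.3354e-5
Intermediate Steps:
M = 200 (M = 106 + 94 = 200)
k(l) = 6 + l/432 (k(l) = 6 + (l/216)/2 = 6 + l/432)
1/(k(M) - 74893) = 1/((6 + (1/432)*200) - 74893) = 1/((6 + 25/54) - 74893) = 1/(349/54 - 74893) = 1/(-4043873/54) = -54/4043873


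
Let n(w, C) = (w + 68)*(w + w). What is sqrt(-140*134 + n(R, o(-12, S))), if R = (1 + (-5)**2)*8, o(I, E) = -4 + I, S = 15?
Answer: 2*sqrt(24014) ≈ 309.93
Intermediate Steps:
R = 208 (R = (1 + 25)*8 = 26*8 = 208)
n(w, C) = 2*w*(68 + w) (n(w, C) = (68 + w)*(2*w) = 2*w*(68 + w))
sqrt(-140*134 + n(R, o(-12, S))) = sqrt(-140*134 + 2*208*(68 + 208)) = sqrt(-18760 + 2*208*276) = sqrt(-18760 + 114816) = sqrt(96056) = 2*sqrt(24014)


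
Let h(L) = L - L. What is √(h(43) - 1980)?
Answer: 6*I*√55 ≈ 44.497*I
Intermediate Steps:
h(L) = 0
√(h(43) - 1980) = √(0 - 1980) = √(-1980) = 6*I*√55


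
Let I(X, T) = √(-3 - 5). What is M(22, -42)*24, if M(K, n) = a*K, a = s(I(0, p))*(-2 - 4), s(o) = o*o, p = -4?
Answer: 25344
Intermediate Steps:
I(X, T) = 2*I*√2 (I(X, T) = √(-8) = 2*I*√2)
s(o) = o²
a = 48 (a = (2*I*√2)²*(-2 - 4) = -8*(-6) = 48)
M(K, n) = 48*K
M(22, -42)*24 = (48*22)*24 = 1056*24 = 25344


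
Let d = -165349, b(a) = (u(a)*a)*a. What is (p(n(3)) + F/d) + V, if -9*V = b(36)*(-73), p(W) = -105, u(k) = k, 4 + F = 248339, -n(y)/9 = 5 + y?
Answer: 62555742788/165349 ≈ 3.7833e+5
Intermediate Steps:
n(y) = -45 - 9*y (n(y) = -9*(5 + y) = -45 - 9*y)
F = 248335 (F = -4 + 248339 = 248335)
b(a) = a³ (b(a) = (a*a)*a = a²*a = a³)
V = 378432 (V = -36³*(-73)/9 = -5184*(-73) = -⅑*(-3405888) = 378432)
(p(n(3)) + F/d) + V = (-105 + 248335/(-165349)) + 378432 = (-105 + 248335*(-1/165349)) + 378432 = (-105 - 248335/165349) + 378432 = -17609980/165349 + 378432 = 62555742788/165349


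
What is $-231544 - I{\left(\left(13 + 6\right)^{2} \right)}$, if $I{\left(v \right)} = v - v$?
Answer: $-231544$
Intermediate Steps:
$I{\left(v \right)} = 0$
$-231544 - I{\left(\left(13 + 6\right)^{2} \right)} = -231544 - 0 = -231544 + 0 = -231544$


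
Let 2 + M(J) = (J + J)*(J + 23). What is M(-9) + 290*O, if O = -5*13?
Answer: -19104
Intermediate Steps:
O = -65
M(J) = -2 + 2*J*(23 + J) (M(J) = -2 + (J + J)*(J + 23) = -2 + (2*J)*(23 + J) = -2 + 2*J*(23 + J))
M(-9) + 290*O = (-2 + 2*(-9)² + 46*(-9)) + 290*(-65) = (-2 + 2*81 - 414) - 18850 = (-2 + 162 - 414) - 18850 = -254 - 18850 = -19104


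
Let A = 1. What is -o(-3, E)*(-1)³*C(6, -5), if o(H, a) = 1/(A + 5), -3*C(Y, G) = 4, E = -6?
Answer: -2/9 ≈ -0.22222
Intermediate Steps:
C(Y, G) = -4/3 (C(Y, G) = -⅓*4 = -4/3)
o(H, a) = ⅙ (o(H, a) = 1/(1 + 5) = 1/6 = ⅙)
-o(-3, E)*(-1)³*C(6, -5) = -(⅙)*(-1)³*(-4)/3 = -(⅙)*(-1)*(-4)/3 = -(-1)*(-4)/(6*3) = -1*2/9 = -2/9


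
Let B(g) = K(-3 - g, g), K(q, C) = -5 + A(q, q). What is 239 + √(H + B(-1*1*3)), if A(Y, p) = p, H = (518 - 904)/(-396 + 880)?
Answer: 239 + I*√2806/22 ≈ 239.0 + 2.4078*I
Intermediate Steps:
H = -193/242 (H = -386/484 = -386*1/484 = -193/242 ≈ -0.79752)
K(q, C) = -5 + q
B(g) = -8 - g (B(g) = -5 + (-3 - g) = -8 - g)
239 + √(H + B(-1*1*3)) = 239 + √(-193/242 + (-8 - (-1*1)*3)) = 239 + √(-193/242 + (-8 - (-1)*3)) = 239 + √(-193/242 + (-8 - 1*(-3))) = 239 + √(-193/242 + (-8 + 3)) = 239 + √(-193/242 - 5) = 239 + √(-1403/242) = 239 + I*√2806/22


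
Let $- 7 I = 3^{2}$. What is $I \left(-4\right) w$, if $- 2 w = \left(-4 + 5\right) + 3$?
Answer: $- \frac{72}{7} \approx -10.286$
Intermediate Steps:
$I = - \frac{9}{7}$ ($I = - \frac{3^{2}}{7} = \left(- \frac{1}{7}\right) 9 = - \frac{9}{7} \approx -1.2857$)
$w = -2$ ($w = - \frac{\left(-4 + 5\right) + 3}{2} = - \frac{1 + 3}{2} = \left(- \frac{1}{2}\right) 4 = -2$)
$I \left(-4\right) w = \left(- \frac{9}{7}\right) \left(-4\right) \left(-2\right) = \frac{36}{7} \left(-2\right) = - \frac{72}{7}$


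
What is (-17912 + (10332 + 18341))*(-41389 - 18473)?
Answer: -644174982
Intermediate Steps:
(-17912 + (10332 + 18341))*(-41389 - 18473) = (-17912 + 28673)*(-59862) = 10761*(-59862) = -644174982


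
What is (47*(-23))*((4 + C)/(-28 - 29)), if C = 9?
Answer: 14053/57 ≈ 246.54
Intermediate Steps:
(47*(-23))*((4 + C)/(-28 - 29)) = (47*(-23))*((4 + 9)/(-28 - 29)) = -14053/(-57) = -14053*(-1)/57 = -1081*(-13/57) = 14053/57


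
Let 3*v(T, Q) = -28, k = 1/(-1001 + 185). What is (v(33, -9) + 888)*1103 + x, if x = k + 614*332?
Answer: 957182143/816 ≈ 1.1730e+6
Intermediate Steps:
k = -1/816 (k = 1/(-816) = -1/816 ≈ -0.0012255)
v(T, Q) = -28/3 (v(T, Q) = (⅓)*(-28) = -28/3)
x = 166339967/816 (x = -1/816 + 614*332 = -1/816 + 203848 = 166339967/816 ≈ 2.0385e+5)
(v(33, -9) + 888)*1103 + x = (-28/3 + 888)*1103 + 166339967/816 = (2636/3)*1103 + 166339967/816 = 2907508/3 + 166339967/816 = 957182143/816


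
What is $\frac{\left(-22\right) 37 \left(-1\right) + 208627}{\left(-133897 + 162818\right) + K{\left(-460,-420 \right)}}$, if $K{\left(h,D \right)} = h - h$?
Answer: $\frac{209441}{28921} \approx 7.2418$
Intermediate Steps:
$K{\left(h,D \right)} = 0$
$\frac{\left(-22\right) 37 \left(-1\right) + 208627}{\left(-133897 + 162818\right) + K{\left(-460,-420 \right)}} = \frac{\left(-22\right) 37 \left(-1\right) + 208627}{\left(-133897 + 162818\right) + 0} = \frac{\left(-814\right) \left(-1\right) + 208627}{28921 + 0} = \frac{814 + 208627}{28921} = 209441 \cdot \frac{1}{28921} = \frac{209441}{28921}$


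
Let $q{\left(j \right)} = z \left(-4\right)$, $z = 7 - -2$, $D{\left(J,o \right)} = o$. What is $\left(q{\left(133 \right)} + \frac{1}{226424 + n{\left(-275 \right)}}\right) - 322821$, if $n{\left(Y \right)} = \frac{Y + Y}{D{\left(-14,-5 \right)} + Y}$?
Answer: $- \frac{2046889811411}{6339927} \approx -3.2286 \cdot 10^{5}$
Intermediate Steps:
$z = 9$ ($z = 7 + 2 = 9$)
$q{\left(j \right)} = -36$ ($q{\left(j \right)} = 9 \left(-4\right) = -36$)
$n{\left(Y \right)} = \frac{2 Y}{-5 + Y}$ ($n{\left(Y \right)} = \frac{Y + Y}{-5 + Y} = \frac{2 Y}{-5 + Y}$)
$\left(q{\left(133 \right)} + \frac{1}{226424 + n{\left(-275 \right)}}\right) - 322821 = \left(-36 + \frac{1}{226424 + 2 \left(-275\right) \frac{1}{-5 - 275}}\right) - 322821 = \left(-36 + \frac{1}{226424 + 2 \left(-275\right) \frac{1}{-280}}\right) - 322821 = \left(-36 + \frac{1}{226424 + 2 \left(-275\right) \left(- \frac{1}{280}\right)}\right) - 322821 = \left(-36 + \frac{1}{226424 + \frac{55}{28}}\right) - 322821 = \left(-36 + \frac{1}{\frac{6339927}{28}}\right) - 322821 = \left(-36 + \frac{28}{6339927}\right) - 322821 = - \frac{228237344}{6339927} - 322821 = - \frac{2046889811411}{6339927}$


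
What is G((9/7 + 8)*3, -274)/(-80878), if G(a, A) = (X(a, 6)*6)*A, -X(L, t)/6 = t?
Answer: -29592/40439 ≈ -0.73177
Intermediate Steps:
X(L, t) = -6*t
G(a, A) = -216*A (G(a, A) = (-6*6*6)*A = (-36*6)*A = -216*A)
G((9/7 + 8)*3, -274)/(-80878) = -216*(-274)/(-80878) = 59184*(-1/80878) = -29592/40439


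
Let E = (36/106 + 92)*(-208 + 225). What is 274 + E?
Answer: 97720/53 ≈ 1843.8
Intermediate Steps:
E = 83198/53 (E = (36*(1/106) + 92)*17 = (18/53 + 92)*17 = (4894/53)*17 = 83198/53 ≈ 1569.8)
274 + E = 274 + 83198/53 = 97720/53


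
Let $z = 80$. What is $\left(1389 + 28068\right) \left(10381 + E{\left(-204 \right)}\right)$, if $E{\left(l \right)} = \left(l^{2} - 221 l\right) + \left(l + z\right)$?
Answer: $2856062349$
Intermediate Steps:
$E{\left(l \right)} = 80 + l^{2} - 220 l$ ($E{\left(l \right)} = \left(l^{2} - 221 l\right) + \left(l + 80\right) = \left(l^{2} - 221 l\right) + \left(80 + l\right) = 80 + l^{2} - 220 l$)
$\left(1389 + 28068\right) \left(10381 + E{\left(-204 \right)}\right) = \left(1389 + 28068\right) \left(10381 + \left(80 + \left(-204\right)^{2} - -44880\right)\right) = 29457 \left(10381 + \left(80 + 41616 + 44880\right)\right) = 29457 \left(10381 + 86576\right) = 29457 \cdot 96957 = 2856062349$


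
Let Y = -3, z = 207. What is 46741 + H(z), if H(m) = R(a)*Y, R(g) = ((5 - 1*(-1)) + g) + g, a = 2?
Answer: 46711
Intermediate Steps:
R(g) = 6 + 2*g (R(g) = ((5 + 1) + g) + g = (6 + g) + g = 6 + 2*g)
H(m) = -30 (H(m) = (6 + 2*2)*(-3) = (6 + 4)*(-3) = 10*(-3) = -30)
46741 + H(z) = 46741 - 30 = 46711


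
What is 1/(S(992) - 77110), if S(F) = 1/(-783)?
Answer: -783/60377131 ≈ -1.2968e-5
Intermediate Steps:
S(F) = -1/783
1/(S(992) - 77110) = 1/(-1/783 - 77110) = 1/(-60377131/783) = -783/60377131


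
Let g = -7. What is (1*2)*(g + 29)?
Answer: 44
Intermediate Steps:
(1*2)*(g + 29) = (1*2)*(-7 + 29) = 2*22 = 44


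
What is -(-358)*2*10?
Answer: 7160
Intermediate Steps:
-(-358)*2*10 = -(-358)*20 = -1*(-7160) = 7160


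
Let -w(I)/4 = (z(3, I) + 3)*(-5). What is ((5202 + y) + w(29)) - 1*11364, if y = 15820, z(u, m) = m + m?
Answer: 10878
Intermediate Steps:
z(u, m) = 2*m
w(I) = 60 + 40*I (w(I) = -4*(2*I + 3)*(-5) = -4*(3 + 2*I)*(-5) = -4*(-15 - 10*I) = 60 + 40*I)
((5202 + y) + w(29)) - 1*11364 = ((5202 + 15820) + (60 + 40*29)) - 1*11364 = (21022 + (60 + 1160)) - 11364 = (21022 + 1220) - 11364 = 22242 - 11364 = 10878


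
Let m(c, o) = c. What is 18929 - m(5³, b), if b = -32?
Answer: 18804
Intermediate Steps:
18929 - m(5³, b) = 18929 - 1*5³ = 18929 - 1*125 = 18929 - 125 = 18804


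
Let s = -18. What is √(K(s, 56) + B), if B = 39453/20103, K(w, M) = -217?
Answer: I*√9655913166/6701 ≈ 14.664*I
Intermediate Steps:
B = 13151/6701 (B = 39453*(1/20103) = 13151/6701 ≈ 1.9625)
√(K(s, 56) + B) = √(-217 + 13151/6701) = √(-1440966/6701) = I*√9655913166/6701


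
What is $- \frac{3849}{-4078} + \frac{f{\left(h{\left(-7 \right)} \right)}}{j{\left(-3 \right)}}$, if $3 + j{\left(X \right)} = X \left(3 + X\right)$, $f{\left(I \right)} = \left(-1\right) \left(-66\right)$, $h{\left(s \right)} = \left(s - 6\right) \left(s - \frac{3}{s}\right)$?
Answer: $- \frac{85867}{4078} \approx -21.056$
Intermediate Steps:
$h{\left(s \right)} = \left(-6 + s\right) \left(s - \frac{3}{s}\right)$
$f{\left(I \right)} = 66$
$j{\left(X \right)} = -3 + X \left(3 + X\right)$
$- \frac{3849}{-4078} + \frac{f{\left(h{\left(-7 \right)} \right)}}{j{\left(-3 \right)}} = - \frac{3849}{-4078} + \frac{66}{-3 + \left(-3\right)^{2} + 3 \left(-3\right)} = \left(-3849\right) \left(- \frac{1}{4078}\right) + \frac{66}{-3 + 9 - 9} = \frac{3849}{4078} + \frac{66}{-3} = \frac{3849}{4078} + 66 \left(- \frac{1}{3}\right) = \frac{3849}{4078} - 22 = - \frac{85867}{4078}$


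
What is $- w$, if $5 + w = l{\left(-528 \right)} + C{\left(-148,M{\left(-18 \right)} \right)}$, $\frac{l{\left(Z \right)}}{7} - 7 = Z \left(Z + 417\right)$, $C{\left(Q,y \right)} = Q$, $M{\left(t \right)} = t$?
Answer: $-410152$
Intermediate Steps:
$l{\left(Z \right)} = 49 + 7 Z \left(417 + Z\right)$ ($l{\left(Z \right)} = 49 + 7 Z \left(Z + 417\right) = 49 + 7 Z \left(417 + Z\right)$)
$w = 410152$ ($w = -5 + \left(\left(49 + 7 \left(-528\right)^{2} + 2919 \left(-528\right)\right) - 148\right) = -5 + \left(\left(49 + 7 \cdot 278784 - 1541232\right) - 148\right) = -5 + \left(\left(49 + 1951488 - 1541232\right) - 148\right) = -5 + \left(410305 - 148\right) = -5 + 410157 = 410152$)
$- w = \left(-1\right) 410152 = -410152$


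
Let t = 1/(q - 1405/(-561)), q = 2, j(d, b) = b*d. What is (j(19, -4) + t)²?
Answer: 36668803081/6385729 ≈ 5742.3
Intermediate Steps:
t = 561/2527 (t = 1/(2 - 1405/(-561)) = 1/(2 - 1405*(-1/561)) = 1/(2 + 1405/561) = 1/(2527/561) = 561/2527 ≈ 0.22200)
(j(19, -4) + t)² = (-4*19 + 561/2527)² = (-76 + 561/2527)² = (-191491/2527)² = 36668803081/6385729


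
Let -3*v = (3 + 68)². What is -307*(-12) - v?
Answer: 16093/3 ≈ 5364.3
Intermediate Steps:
v = -5041/3 (v = -(3 + 68)²/3 = -⅓*71² = -⅓*5041 = -5041/3 ≈ -1680.3)
-307*(-12) - v = -307*(-12) - 1*(-5041/3) = 3684 + 5041/3 = 16093/3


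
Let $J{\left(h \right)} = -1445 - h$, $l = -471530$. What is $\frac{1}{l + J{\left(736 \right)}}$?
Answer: $- \frac{1}{473711} \approx -2.111 \cdot 10^{-6}$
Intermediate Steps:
$\frac{1}{l + J{\left(736 \right)}} = \frac{1}{-471530 - 2181} = \frac{1}{-473711} = - \frac{1}{473711}$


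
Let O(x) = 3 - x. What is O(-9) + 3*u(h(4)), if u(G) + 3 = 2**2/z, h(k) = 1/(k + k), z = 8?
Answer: 9/2 ≈ 4.5000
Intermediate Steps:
h(k) = 1/(2*k)
u(G) = -5/2 (u(G) = -3 + 2**2/8 = -3 + 4*(1/8) = -3 + 1/2 = -5/2)
O(-9) + 3*u(h(4)) = (3 - 1*(-9)) + 3*(-5/2) = (3 + 9) - 15/2 = 12 - 15/2 = 9/2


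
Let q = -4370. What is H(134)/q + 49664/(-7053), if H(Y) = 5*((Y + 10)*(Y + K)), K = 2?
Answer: -90766144/3082161 ≈ -29.449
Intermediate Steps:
H(Y) = 5*(2 + Y)*(10 + Y) (H(Y) = 5*((Y + 10)*(Y + 2)) = 5*((10 + Y)*(2 + Y)) = 5*((2 + Y)*(10 + Y)) = 5*(2 + Y)*(10 + Y))
H(134)/q + 49664/(-7053) = (100 + 5*134**2 + 60*134)/(-4370) + 49664/(-7053) = (100 + 5*17956 + 8040)*(-1/4370) + 49664*(-1/7053) = (100 + 89780 + 8040)*(-1/4370) - 49664/7053 = 97920*(-1/4370) - 49664/7053 = -9792/437 - 49664/7053 = -90766144/3082161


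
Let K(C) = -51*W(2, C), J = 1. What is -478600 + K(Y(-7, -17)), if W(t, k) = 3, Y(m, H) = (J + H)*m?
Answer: -478753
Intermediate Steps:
Y(m, H) = m*(1 + H) (Y(m, H) = (1 + H)*m = m*(1 + H))
K(C) = -153 (K(C) = -51*3 = -153)
-478600 + K(Y(-7, -17)) = -478600 - 153 = -478753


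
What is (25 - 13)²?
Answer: 144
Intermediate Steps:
(25 - 13)² = 12² = 144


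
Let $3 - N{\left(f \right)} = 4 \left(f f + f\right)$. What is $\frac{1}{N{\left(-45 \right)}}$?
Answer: $- \frac{1}{7917} \approx -0.00012631$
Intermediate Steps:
$N{\left(f \right)} = 3 - 4 f - 4 f^{2}$ ($N{\left(f \right)} = 3 - 4 \left(f f + f\right) = 3 - 4 \left(f^{2} + f\right) = 3 - 4 \left(f + f^{2}\right) = 3 - \left(4 f + 4 f^{2}\right) = 3 - 4 f - 4 f^{2}$)
$\frac{1}{N{\left(-45 \right)}} = \frac{1}{3 - -180 - 4 \left(-45\right)^{2}} = \frac{1}{3 + 180 - 8100} = \frac{1}{-7917} = - \frac{1}{7917}$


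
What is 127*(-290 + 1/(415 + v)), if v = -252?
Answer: -6003163/163 ≈ -36829.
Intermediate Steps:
127*(-290 + 1/(415 + v)) = 127*(-290 + 1/(415 - 252)) = 127*(-290 + 1/163) = 127*(-47269/163) = -6003163/163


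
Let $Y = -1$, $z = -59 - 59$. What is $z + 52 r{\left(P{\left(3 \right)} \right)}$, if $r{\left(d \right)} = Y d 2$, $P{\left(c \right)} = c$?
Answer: $-430$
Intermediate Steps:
$z = -118$
$r{\left(d \right)} = - 2 d$ ($r{\left(d \right)} = - d 2 = - 2 d$)
$z + 52 r{\left(P{\left(3 \right)} \right)} = -118 + 52 \left(\left(-2\right) 3\right) = -118 + 52 \left(-6\right) = -118 - 312 = -430$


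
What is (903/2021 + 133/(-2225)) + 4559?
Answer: 476797899/104575 ≈ 4559.4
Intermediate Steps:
(903/2021 + 133/(-2225)) + 4559 = (903*(1/2021) + 133*(-1/2225)) + 4559 = (21/47 - 133/2225) + 4559 = 40474/104575 + 4559 = 476797899/104575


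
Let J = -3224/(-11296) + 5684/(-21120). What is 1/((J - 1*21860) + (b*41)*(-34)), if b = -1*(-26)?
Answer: -1863840/108296529013 ≈ -1.7211e-5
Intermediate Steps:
b = 26
J = 30347/1863840 (J = -3224*(-1/11296) + 5684*(-1/21120) = 403/1412 - 1421/5280 = 30347/1863840 ≈ 0.016282)
1/((J - 1*21860) + (b*41)*(-34)) = 1/((30347/1863840 - 1*21860) + (26*41)*(-34)) = 1/((30347/1863840 - 21860) + 1066*(-34)) = 1/(-40743512053/1863840 - 36244) = 1/(-108296529013/1863840) = -1863840/108296529013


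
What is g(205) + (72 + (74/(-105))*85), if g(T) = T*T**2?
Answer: 180917879/21 ≈ 8.6151e+6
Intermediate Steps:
g(T) = T**3
g(205) + (72 + (74/(-105))*85) = 205**3 + (72 + (74/(-105))*85) = 8615125 + (72 + (74*(-1/105))*85) = 8615125 + (72 - 74/105*85) = 8615125 + (72 - 1258/21) = 8615125 + 254/21 = 180917879/21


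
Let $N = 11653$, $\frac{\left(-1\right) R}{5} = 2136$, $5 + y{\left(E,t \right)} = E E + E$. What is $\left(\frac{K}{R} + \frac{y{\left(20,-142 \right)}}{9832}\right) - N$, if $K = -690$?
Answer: $- \frac{10196840875}{875048} \approx -11653.0$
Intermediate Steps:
$y{\left(E,t \right)} = -5 + E + E^{2}$ ($y{\left(E,t \right)} = -5 + \left(E E + E\right) = -5 + \left(E^{2} + E\right) = -5 + \left(E + E^{2}\right) = -5 + E + E^{2}$)
$R = -10680$ ($R = \left(-5\right) 2136 = -10680$)
$\left(\frac{K}{R} + \frac{y{\left(20,-142 \right)}}{9832}\right) - N = \left(- \frac{690}{-10680} + \frac{-5 + 20 + 20^{2}}{9832}\right) - 11653 = \left(\left(-690\right) \left(- \frac{1}{10680}\right) + \left(-5 + 20 + 400\right) \frac{1}{9832}\right) - 11653 = \left(\frac{23}{356} + 415 \cdot \frac{1}{9832}\right) - 11653 = \left(\frac{23}{356} + \frac{415}{9832}\right) - 11653 = \frac{93469}{875048} - 11653 = - \frac{10196840875}{875048}$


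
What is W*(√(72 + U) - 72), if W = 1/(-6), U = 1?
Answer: 12 - √73/6 ≈ 10.576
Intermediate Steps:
W = -⅙ ≈ -0.16667
W*(√(72 + U) - 72) = -(√(72 + 1) - 72)/6 = -(√73 - 72)/6 = -(-72 + √73)/6 = 12 - √73/6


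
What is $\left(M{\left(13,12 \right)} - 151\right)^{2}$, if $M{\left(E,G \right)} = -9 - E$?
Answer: $29929$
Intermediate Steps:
$\left(M{\left(13,12 \right)} - 151\right)^{2} = \left(\left(-9 - 13\right) - 151\right)^{2} = \left(-22 - 151\right)^{2} = \left(-173\right)^{2} = 29929$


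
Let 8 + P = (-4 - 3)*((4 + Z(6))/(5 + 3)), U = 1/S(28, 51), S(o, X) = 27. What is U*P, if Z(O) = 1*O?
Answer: -67/108 ≈ -0.62037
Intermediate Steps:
Z(O) = O
U = 1/27 ≈ 0.037037
P = -67/4 (P = -8 + (-4 - 3)*((4 + 6)/(5 + 3)) = -8 - 70/8 = -8 - 7*5/4 = -8 - 35/4 = -67/4 ≈ -16.750)
U*P = (1/27)*(-67/4) = -67/108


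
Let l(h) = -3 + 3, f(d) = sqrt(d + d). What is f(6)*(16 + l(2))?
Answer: 32*sqrt(3) ≈ 55.426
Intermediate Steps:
f(d) = sqrt(2)*sqrt(d) (f(d) = sqrt(2*d) = sqrt(2)*sqrt(d))
l(h) = 0
f(6)*(16 + l(2)) = (sqrt(2)*sqrt(6))*(16 + 0) = (2*sqrt(3))*16 = 32*sqrt(3)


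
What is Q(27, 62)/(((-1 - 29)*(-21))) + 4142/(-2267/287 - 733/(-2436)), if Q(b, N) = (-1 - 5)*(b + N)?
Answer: -887849183/1626135 ≈ -545.99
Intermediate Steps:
Q(b, N) = -6*N - 6*b (Q(b, N) = -6*(N + b) = -6*N - 6*b)
Q(27, 62)/(((-1 - 29)*(-21))) + 4142/(-2267/287 - 733/(-2436)) = (-6*62 - 6*27)/(((-1 - 29)*(-21))) + 4142/(-2267/287 - 733/(-2436)) = (-372 - 162)/((-30*(-21))) + 4142/(-2267*1/287 - 733*(-1/2436)) = -534/630 + 4142/(-2267/287 + 733/2436) = -534*1/630 + 4142/(-108409/14268) = -89/105 + 4142*(-14268/108409) = -89/105 - 59098056/108409 = -887849183/1626135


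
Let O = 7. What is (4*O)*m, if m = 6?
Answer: 168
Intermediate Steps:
(4*O)*m = (4*7)*6 = 28*6 = 168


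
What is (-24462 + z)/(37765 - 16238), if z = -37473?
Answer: -61935/21527 ≈ -2.8771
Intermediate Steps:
(-24462 + z)/(37765 - 16238) = (-24462 - 37473)/(37765 - 16238) = -61935/21527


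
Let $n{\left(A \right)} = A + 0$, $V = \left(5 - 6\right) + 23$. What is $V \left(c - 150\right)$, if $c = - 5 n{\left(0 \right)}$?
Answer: $-3300$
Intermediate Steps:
$V = 22$ ($V = -1 + 23 = 22$)
$n{\left(A \right)} = A$
$c = 0$ ($c = \left(-5\right) 0 = 0$)
$V \left(c - 150\right) = 22 \left(0 - 150\right) = 22 \left(-150\right) = -3300$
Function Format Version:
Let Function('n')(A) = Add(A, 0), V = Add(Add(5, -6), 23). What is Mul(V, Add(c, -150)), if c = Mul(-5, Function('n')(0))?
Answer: -3300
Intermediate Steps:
V = 22 (V = Add(-1, 23) = 22)
Function('n')(A) = A
c = 0 (c = Mul(-5, 0) = 0)
Mul(V, Add(c, -150)) = Mul(22, Add(0, -150)) = Mul(22, -150) = -3300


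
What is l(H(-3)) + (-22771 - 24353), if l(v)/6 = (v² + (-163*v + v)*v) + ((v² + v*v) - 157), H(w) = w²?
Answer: -125340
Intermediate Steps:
l(v) = -942 - 954*v² (l(v) = 6*((v² + (-163*v + v)*v) + ((v² + v*v) - 157)) = 6*((v² + (-162*v)*v) + ((v² + v²) - 157)) = 6*((v² - 162*v²) + (2*v² - 157)) = 6*(-161*v² + (-157 + 2*v²)) = 6*(-157 - 159*v²) = -942 - 954*v²)
l(H(-3)) + (-22771 - 24353) = (-942 - 954*((-3)²)²) + (-22771 - 24353) = (-942 - 954*9²) - 47124 = (-942 - 954*81) - 47124 = (-942 - 77274) - 47124 = -78216 - 47124 = -125340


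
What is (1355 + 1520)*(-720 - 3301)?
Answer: -11560375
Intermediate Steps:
(1355 + 1520)*(-720 - 3301) = 2875*(-4021) = -11560375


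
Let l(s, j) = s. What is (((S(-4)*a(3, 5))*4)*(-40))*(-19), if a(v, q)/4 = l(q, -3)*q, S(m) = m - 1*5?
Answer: -2736000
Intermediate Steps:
S(m) = -5 + m (S(m) = m - 5 = -5 + m)
a(v, q) = 4*q² (a(v, q) = 4*(q*q) = 4*q²)
(((S(-4)*a(3, 5))*4)*(-40))*(-19) = ((((-5 - 4)*(4*5²))*4)*(-40))*(-19) = ((-36*25*4)*(-40))*(-19) = ((-9*100*4)*(-40))*(-19) = (-900*4*(-40))*(-19) = -3600*(-40)*(-19) = 144000*(-19) = -2736000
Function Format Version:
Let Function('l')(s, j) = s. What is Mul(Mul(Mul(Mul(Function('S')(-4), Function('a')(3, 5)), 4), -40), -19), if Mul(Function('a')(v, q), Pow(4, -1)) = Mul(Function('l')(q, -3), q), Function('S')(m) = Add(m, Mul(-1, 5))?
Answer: -2736000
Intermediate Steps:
Function('S')(m) = Add(-5, m) (Function('S')(m) = Add(m, -5) = Add(-5, m))
Function('a')(v, q) = Mul(4, Pow(q, 2)) (Function('a')(v, q) = Mul(4, Mul(q, q)) = Mul(4, Pow(q, 2)))
Mul(Mul(Mul(Mul(Function('S')(-4), Function('a')(3, 5)), 4), -40), -19) = Mul(Mul(Mul(Mul(Add(-5, -4), Mul(4, Pow(5, 2))), 4), -40), -19) = Mul(Mul(Mul(Mul(-9, Mul(4, 25)), 4), -40), -19) = Mul(Mul(Mul(Mul(-9, 100), 4), -40), -19) = Mul(Mul(Mul(-900, 4), -40), -19) = Mul(Mul(-3600, -40), -19) = Mul(144000, -19) = -2736000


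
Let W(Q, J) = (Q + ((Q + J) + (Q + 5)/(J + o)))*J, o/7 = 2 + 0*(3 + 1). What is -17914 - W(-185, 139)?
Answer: 244095/17 ≈ 14359.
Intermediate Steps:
o = 14 (o = 7*(2 + 0*(3 + 1)) = 7*(2 + 0*4) = 7*(2 + 0) = 7*2 = 14)
W(Q, J) = J*(J + 2*Q + (5 + Q)/(14 + J)) (W(Q, J) = (Q + ((Q + J) + (Q + 5)/(J + 14)))*J = (Q + ((J + Q) + (5 + Q)/(14 + J)))*J = (Q + (J + Q + (5 + Q)/(14 + J)))*J = (J + 2*Q + (5 + Q)/(14 + J))*J = J*(J + 2*Q + (5 + Q)/(14 + J)))
-17914 - W(-185, 139) = -17914 - 139*(5 + 139**2 + 14*139 + 29*(-185) + 2*139*(-185))/(14 + 139) = -17914 - 139*(5 + 19321 + 1946 - 5365 - 51430)/153 = -17914 - 139*(-35523)/153 = -17914 - 1*(-548633/17) = -17914 + 548633/17 = 244095/17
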